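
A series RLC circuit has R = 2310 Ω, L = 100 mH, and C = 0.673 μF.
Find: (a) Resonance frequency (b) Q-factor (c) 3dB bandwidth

Step 1 — Resonance: ω₀ = 1/√(LC) = 1/√(0.1·6.73e-07) = 3855 rad/s.
Step 2 — f₀ = ω₀/(2π) = 613.5 Hz.
Step 3 — Series Q: Q = ω₀L/R = 3855·0.1/2310 = 0.1669.
Step 4 — Bandwidth: Δω = ω₀/Q = 2.31e+04 rad/s; BW = Δω/(2π) = 3676 Hz.

(a) f₀ = 613.5 Hz  (b) Q = 0.1669  (c) BW = 3676 Hz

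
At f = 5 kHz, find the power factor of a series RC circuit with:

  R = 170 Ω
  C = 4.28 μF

Step 1 — Angular frequency: ω = 2π·f = 2π·5000 = 3.142e+04 rad/s.
Step 2 — Component impedances:
  R: Z = R = 170 Ω
  C: Z = 1/(jωC) = -j/(ω·C) = 0 - j7.437 Ω
Step 3 — Series combination: Z_total = R + C = 170 - j7.437 Ω = 170.2∠-2.5° Ω.
Step 4 — Power factor: PF = cos(φ) = Re(Z)/|Z| = 170/170.163 = 0.999.
Step 5 — Type: Im(Z) = -7.437 ⇒ leading (phase φ = -2.5°).

PF = 0.999 (leading, φ = -2.5°)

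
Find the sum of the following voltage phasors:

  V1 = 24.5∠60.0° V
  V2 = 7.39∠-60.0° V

Step 1 — Convert each phasor to rectangular form:
  V1 = 24.5·(cos(60.0°) + j·sin(60.0°)) = 12.25 + j21.22 V
  V2 = 7.39·(cos(-60.0°) + j·sin(-60.0°)) = 3.695 - j6.4 V
Step 2 — Sum components: V_total = 15.95 + j14.82 V.
Step 3 — Convert to polar: |V_total| = 21.77 V, ∠V_total = 42.9°.

V_total = 21.77∠42.9° V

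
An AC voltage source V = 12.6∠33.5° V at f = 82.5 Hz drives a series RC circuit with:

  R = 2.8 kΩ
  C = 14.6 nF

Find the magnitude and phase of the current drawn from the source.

Step 1 — Angular frequency: ω = 2π·f = 2π·82.5 = 518.4 rad/s.
Step 2 — Component impedances:
  R: Z = R = 2800 Ω
  C: Z = 1/(jωC) = -j/(ω·C) = 0 - j1.321e+05 Ω
Step 3 — Series combination: Z_total = R + C = 2800 - j1.321e+05 Ω = 1.322e+05∠-88.8° Ω.
Step 4 — Source phasor: V = 12.6∠33.5° V = 10.51 + j6.954 V.
Step 5 — Ohm's law: I = V / Z_total = (10.51 + j6.954) / (2800 - j1.321e+05) = -5.092e-05 + j8.06e-05 A.
Step 6 — Convert to polar: |I| = 9.534e-05 A, ∠I = 122.3°.

I = 9.534e-05∠122.3° A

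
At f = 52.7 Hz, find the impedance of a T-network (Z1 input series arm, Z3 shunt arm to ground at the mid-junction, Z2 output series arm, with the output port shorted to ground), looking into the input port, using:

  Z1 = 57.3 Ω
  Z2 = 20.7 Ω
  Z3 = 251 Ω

Step 1 — Angular frequency: ω = 2π·f = 2π·52.7 = 331.1 rad/s.
Step 2 — Component impedances:
  Z1: Z = R = 57.3 Ω
  Z2: Z = R = 20.7 Ω
  Z3: Z = R = 251 Ω
Step 3 — With the output port shorted to ground, the output series arm Z2 runs from the junction to ground; the shunt arm Z3 also runs from the junction to ground. They appear in parallel: Z3 || Z2 = 19.12 Ω.
Step 4 — Series with input arm Z1: Z_in = Z1 + (Z3 || Z2) = 76.42 Ω = 76.42∠0.0° Ω.

Z = 76.42 Ω = 76.42∠0.0° Ω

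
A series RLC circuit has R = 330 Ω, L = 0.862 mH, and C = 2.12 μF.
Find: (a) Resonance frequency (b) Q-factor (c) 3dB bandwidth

Step 1 — Resonance: ω₀ = 1/√(LC) = 1/√(0.000862·2.12e-06) = 2.339e+04 rad/s.
Step 2 — f₀ = ω₀/(2π) = 3723 Hz.
Step 3 — Series Q: Q = ω₀L/R = 2.339e+04·0.000862/330 = 0.0611.
Step 4 — Bandwidth: Δω = ω₀/Q = 3.828e+05 rad/s; BW = Δω/(2π) = 6.093e+04 Hz.

(a) f₀ = 3723 Hz  (b) Q = 0.0611  (c) BW = 6.093e+04 Hz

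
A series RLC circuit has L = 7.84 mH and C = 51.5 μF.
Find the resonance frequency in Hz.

Step 1 — Resonance condition Im(Z)=0 gives ω₀ = 1/√(LC).
Step 2 — ω₀ = 1/√(0.00784·5.15e-05) = 1574 rad/s.
Step 3 — f₀ = ω₀/(2π) = 250.5 Hz.

f₀ = 250.5 Hz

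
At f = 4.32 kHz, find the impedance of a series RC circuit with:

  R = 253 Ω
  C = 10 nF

Step 1 — Angular frequency: ω = 2π·f = 2π·4320 = 2.714e+04 rad/s.
Step 2 — Component impedances:
  R: Z = R = 253 Ω
  C: Z = 1/(jωC) = -j/(ω·C) = 0 - j3684 Ω
Step 3 — Series combination: Z_total = R + C = 253 - j3684 Ω = 3693∠-86.1° Ω.

Z = 253 - j3684 Ω = 3693∠-86.1° Ω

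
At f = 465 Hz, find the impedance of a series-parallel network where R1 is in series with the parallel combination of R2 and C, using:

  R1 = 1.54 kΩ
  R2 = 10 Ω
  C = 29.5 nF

Step 1 — Angular frequency: ω = 2π·f = 2π·465 = 2922 rad/s.
Step 2 — Component impedances:
  R1: Z = R = 1540 Ω
  R2: Z = R = 10 Ω
  C: Z = 1/(jωC) = -j/(ω·C) = 0 - j1.16e+04 Ω
Step 3 — Parallel branch: R2 || C = 1/(1/R2 + 1/C) = 10 - j0.008619 Ω.
Step 4 — Series with R1: Z_total = R1 + (R2 || C) = 1550 - j0.008619 Ω = 1550∠-0.0° Ω.

Z = 1550 - j0.008619 Ω = 1550∠-0.0° Ω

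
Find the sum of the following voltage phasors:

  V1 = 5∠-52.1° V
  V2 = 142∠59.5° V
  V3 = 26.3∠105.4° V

Step 1 — Convert each phasor to rectangular form:
  V1 = 5·(cos(-52.1°) + j·sin(-52.1°)) = 3.071 - j3.945 V
  V2 = 142·(cos(59.5°) + j·sin(59.5°)) = 72.07 + j122.4 V
  V3 = 26.3·(cos(105.4°) + j·sin(105.4°)) = -6.984 + j25.36 V
Step 2 — Sum components: V_total = 68.16 + j143.8 V.
Step 3 — Convert to polar: |V_total| = 159.1 V, ∠V_total = 64.6°.

V_total = 159.1∠64.6° V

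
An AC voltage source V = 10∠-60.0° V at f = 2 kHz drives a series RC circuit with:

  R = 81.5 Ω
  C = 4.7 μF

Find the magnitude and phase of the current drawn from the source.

Step 1 — Angular frequency: ω = 2π·f = 2π·2000 = 1.257e+04 rad/s.
Step 2 — Component impedances:
  R: Z = R = 81.5 Ω
  C: Z = 1/(jωC) = -j/(ω·C) = 0 - j16.93 Ω
Step 3 — Series combination: Z_total = R + C = 81.5 - j16.93 Ω = 83.24∠-11.7° Ω.
Step 4 — Source phasor: V = 10∠-60.0° V = 5 - j8.66 V.
Step 5 — Ohm's law: I = V / Z_total = (5 - j8.66) / (81.5 - j16.93) = 0.07997 - j0.08965 A.
Step 6 — Convert to polar: |I| = 0.1201 A, ∠I = -48.3°.

I = 0.1201∠-48.3° A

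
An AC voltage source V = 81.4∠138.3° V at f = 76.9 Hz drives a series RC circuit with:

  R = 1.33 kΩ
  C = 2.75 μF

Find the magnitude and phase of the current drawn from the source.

Step 1 — Angular frequency: ω = 2π·f = 2π·76.9 = 483.2 rad/s.
Step 2 — Component impedances:
  R: Z = R = 1330 Ω
  C: Z = 1/(jωC) = -j/(ω·C) = 0 - j752.6 Ω
Step 3 — Series combination: Z_total = R + C = 1330 - j752.6 Ω = 1528∠-29.5° Ω.
Step 4 — Source phasor: V = 81.4∠138.3° V = -60.78 + j54.15 V.
Step 5 — Ohm's law: I = V / Z_total = (-60.78 + j54.15) / (1330 - j752.6) = -0.05206 + j0.01125 A.
Step 6 — Convert to polar: |I| = 0.05327 A, ∠I = 167.8°.

I = 0.05327∠167.8° A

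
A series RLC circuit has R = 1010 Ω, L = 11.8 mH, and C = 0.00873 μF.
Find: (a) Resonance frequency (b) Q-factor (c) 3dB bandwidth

Step 1 — Resonance: ω₀ = 1/√(LC) = 1/√(0.0118·8.73e-09) = 9.853e+04 rad/s.
Step 2 — f₀ = ω₀/(2π) = 1.568e+04 Hz.
Step 3 — Series Q: Q = ω₀L/R = 9.853e+04·0.0118/1010 = 1.151.
Step 4 — Bandwidth: Δω = ω₀/Q = 8.559e+04 rad/s; BW = Δω/(2π) = 1.362e+04 Hz.

(a) f₀ = 1.568e+04 Hz  (b) Q = 1.151  (c) BW = 1.362e+04 Hz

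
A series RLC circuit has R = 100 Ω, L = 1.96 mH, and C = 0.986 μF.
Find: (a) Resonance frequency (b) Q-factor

Step 1 — Resonance condition Im(Z)=0 gives ω₀ = 1/√(LC).
Step 2 — ω₀ = 1/√(0.00196·9.86e-07) = 2.275e+04 rad/s.
Step 3 — f₀ = ω₀/(2π) = 3620 Hz.
Step 4 — Series Q: Q = ω₀L/R = 2.275e+04·0.00196/100 = 0.4459.

(a) f₀ = 3620 Hz  (b) Q = 0.4459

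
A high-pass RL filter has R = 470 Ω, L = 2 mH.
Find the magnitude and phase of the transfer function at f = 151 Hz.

Step 1 — Angular frequency: ω = 2π·151 = 948.8 rad/s.
Step 2 — Transfer function: H(jω) = jωL/(R + jωL).
Step 3 — Numerator jωL = j·1.898; denominator R + jωL = 470 + j1.898.
Step 4 — H = 1.63e-05 + j0.004037.
Step 5 — Magnitude: |H| = 0.004037 (-47.9 dB); phase: φ = 89.8°.

|H| = 0.004037 (-47.9 dB), φ = 89.8°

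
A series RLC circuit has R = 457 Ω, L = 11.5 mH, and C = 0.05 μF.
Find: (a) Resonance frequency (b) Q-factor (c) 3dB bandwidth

Step 1 — Resonance: ω₀ = 1/√(LC) = 1/√(0.0115·5e-08) = 4.17e+04 rad/s.
Step 2 — f₀ = ω₀/(2π) = 6637 Hz.
Step 3 — Series Q: Q = ω₀L/R = 4.17e+04·0.0115/457 = 1.049.
Step 4 — Bandwidth: Δω = ω₀/Q = 3.974e+04 rad/s; BW = Δω/(2π) = 6325 Hz.

(a) f₀ = 6637 Hz  (b) Q = 1.049  (c) BW = 6325 Hz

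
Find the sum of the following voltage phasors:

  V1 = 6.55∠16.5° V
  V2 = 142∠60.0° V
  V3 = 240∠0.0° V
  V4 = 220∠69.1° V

Step 1 — Convert each phasor to rectangular form:
  V1 = 6.55·(cos(16.5°) + j·sin(16.5°)) = 6.28 + j1.86 V
  V2 = 142·(cos(60.0°) + j·sin(60.0°)) = 71 + j123 V
  V3 = 240·(cos(0.0°) + j·sin(0.0°)) = 240 V
  V4 = 220·(cos(69.1°) + j·sin(69.1°)) = 78.48 + j205.5 V
Step 2 — Sum components: V_total = 395.8 + j330.4 V.
Step 3 — Convert to polar: |V_total| = 515.5 V, ∠V_total = 39.9°.

V_total = 515.5∠39.9° V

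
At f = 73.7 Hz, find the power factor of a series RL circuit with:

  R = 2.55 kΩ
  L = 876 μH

Step 1 — Angular frequency: ω = 2π·f = 2π·73.7 = 463.1 rad/s.
Step 2 — Component impedances:
  R: Z = R = 2550 Ω
  L: Z = jωL = j·463.1·0.000876 = 0 + j0.4056 Ω
Step 3 — Series combination: Z_total = R + L = 2550 + j0.4056 Ω = 2550∠0.0° Ω.
Step 4 — Power factor: PF = cos(φ) = Re(Z)/|Z| = 2550/2550 = 1.
Step 5 — Type: Im(Z) = 0.4056 ⇒ lagging (phase φ = 0.0°).

PF = 1 (lagging, φ = 0.0°)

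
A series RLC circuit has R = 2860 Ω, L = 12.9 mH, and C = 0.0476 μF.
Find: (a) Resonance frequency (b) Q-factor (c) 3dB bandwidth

Step 1 — Resonance: ω₀ = 1/√(LC) = 1/√(0.0129·4.76e-08) = 4.036e+04 rad/s.
Step 2 — f₀ = ω₀/(2π) = 6423 Hz.
Step 3 — Series Q: Q = ω₀L/R = 4.036e+04·0.0129/2860 = 0.182.
Step 4 — Bandwidth: Δω = ω₀/Q = 2.217e+05 rad/s; BW = Δω/(2π) = 3.529e+04 Hz.

(a) f₀ = 6423 Hz  (b) Q = 0.182  (c) BW = 3.529e+04 Hz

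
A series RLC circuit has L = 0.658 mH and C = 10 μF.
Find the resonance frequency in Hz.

Step 1 — Resonance condition Im(Z)=0 gives ω₀ = 1/√(LC).
Step 2 — ω₀ = 1/√(0.000658·1e-05) = 1.233e+04 rad/s.
Step 3 — f₀ = ω₀/(2π) = 1962 Hz.

f₀ = 1962 Hz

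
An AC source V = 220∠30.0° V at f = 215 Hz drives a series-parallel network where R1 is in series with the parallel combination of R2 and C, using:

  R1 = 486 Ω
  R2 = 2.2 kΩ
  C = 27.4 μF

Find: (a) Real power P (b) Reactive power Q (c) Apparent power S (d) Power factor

Step 1 — Angular frequency: ω = 2π·f = 2π·215 = 1351 rad/s.
Step 2 — Component impedances:
  R1: Z = R = 486 Ω
  R2: Z = R = 2200 Ω
  C: Z = 1/(jωC) = -j/(ω·C) = 0 - j27.02 Ω
Step 3 — Parallel branch: R2 || C = 1/(1/R2 + 1/C) = 0.3317 - j27.01 Ω.
Step 4 — Series with R1: Z_total = R1 + (R2 || C) = 486.3 - j27.01 Ω = 487.1∠-3.2° Ω.
Step 5 — Source phasor: V = 220∠30.0° V = 190.5 + j110 V.
Step 6 — Current: I = V / Z = 0.378 + j0.2472 A = 0.4517∠33.2° A.
Step 7 — Complex power: S = V·I* = 99.21 - j5.511 VA.
Step 8 — Real power: P = Re(S) = 99.21 W.
Step 9 — Reactive power: Q = Im(S) = -5.511 VAR.
Step 10 — Apparent power: |S| = 99.37 VA.
Step 11 — Power factor: PF = P/|S| = 0.9985 (leading).

(a) P = 99.21 W  (b) Q = -5.511 VAR  (c) S = 99.37 VA  (d) PF = 0.9985 (leading)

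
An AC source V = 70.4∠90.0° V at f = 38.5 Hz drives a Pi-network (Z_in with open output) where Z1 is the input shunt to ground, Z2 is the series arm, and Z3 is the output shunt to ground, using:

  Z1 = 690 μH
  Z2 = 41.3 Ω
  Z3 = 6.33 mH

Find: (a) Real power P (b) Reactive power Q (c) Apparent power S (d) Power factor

Step 1 — Angular frequency: ω = 2π·f = 2π·38.5 = 241.9 rad/s.
Step 2 — Component impedances:
  Z1: Z = jωL = j·241.9·0.00069 = 0 + j0.1669 Ω
  Z2: Z = R = 41.3 Ω
  Z3: Z = jωL = j·241.9·0.00633 = 0 + j1.531 Ω
Step 3 — With open output, the series arm Z2 and the output shunt Z3 appear in series to ground: Z2 + Z3 = 41.3 + j1.531 Ω.
Step 4 — Parallel with input shunt Z1: Z_in = Z1 || (Z2 + Z3) = 0.0006734 + j0.1669 Ω = 0.1669∠89.8° Ω.
Step 5 — Source phasor: V = 70.4∠90.0° V = 0 + j70.4 V.
Step 6 — Current: I = V / Z = 421.8 + j1.702 A = 421.8∠0.2° A.
Step 7 — Complex power: S = V·I* = 119.8 + j2.97e+04 VA.
Step 8 — Real power: P = Re(S) = 119.8 W.
Step 9 — Reactive power: Q = Im(S) = 2.97e+04 VAR.
Step 10 — Apparent power: |S| = 2.97e+04 VA.
Step 11 — Power factor: PF = P/|S| = 0.004035 (lagging).

(a) P = 119.8 W  (b) Q = 2.97e+04 VAR  (c) S = 2.97e+04 VA  (d) PF = 0.004035 (lagging)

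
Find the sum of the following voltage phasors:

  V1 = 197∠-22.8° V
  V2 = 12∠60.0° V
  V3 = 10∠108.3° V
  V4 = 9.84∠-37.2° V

Step 1 — Convert each phasor to rectangular form:
  V1 = 197·(cos(-22.8°) + j·sin(-22.8°)) = 181.6 - j76.34 V
  V2 = 12·(cos(60.0°) + j·sin(60.0°)) = 6 + j10.39 V
  V3 = 10·(cos(108.3°) + j·sin(108.3°)) = -3.14 + j9.494 V
  V4 = 9.84·(cos(-37.2°) + j·sin(-37.2°)) = 7.838 - j5.949 V
Step 2 — Sum components: V_total = 192.3 - j62.4 V.
Step 3 — Convert to polar: |V_total| = 202.2 V, ∠V_total = -18.0°.

V_total = 202.2∠-18.0° V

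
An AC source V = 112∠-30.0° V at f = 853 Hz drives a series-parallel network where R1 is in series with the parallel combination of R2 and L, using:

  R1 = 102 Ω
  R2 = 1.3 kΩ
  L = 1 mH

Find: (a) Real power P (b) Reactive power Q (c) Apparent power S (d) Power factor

Step 1 — Angular frequency: ω = 2π·f = 2π·853 = 5360 rad/s.
Step 2 — Component impedances:
  R1: Z = R = 102 Ω
  R2: Z = R = 1300 Ω
  L: Z = jωL = j·5360·0.001 = 0 + j5.36 Ω
Step 3 — Parallel branch: R2 || L = 1/(1/R2 + 1/L) = 0.0221 + j5.359 Ω.
Step 4 — Series with R1: Z_total = R1 + (R2 || L) = 102 + j5.359 Ω = 102.2∠3.0° Ω.
Step 5 — Source phasor: V = 112∠-30.0° V = 96.99 - j56 V.
Step 6 — Current: I = V / Z = 0.9194 - j0.5972 A = 1.096∠-33.0° A.
Step 7 — Complex power: S = V·I* = 122.6 + j6.441 VA.
Step 8 — Real power: P = Re(S) = 122.6 W.
Step 9 — Reactive power: Q = Im(S) = 6.441 VAR.
Step 10 — Apparent power: |S| = 122.8 VA.
Step 11 — Power factor: PF = P/|S| = 0.9986 (lagging).

(a) P = 122.6 W  (b) Q = 6.441 VAR  (c) S = 122.8 VA  (d) PF = 0.9986 (lagging)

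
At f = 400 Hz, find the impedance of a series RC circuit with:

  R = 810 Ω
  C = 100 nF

Step 1 — Angular frequency: ω = 2π·f = 2π·400 = 2513 rad/s.
Step 2 — Component impedances:
  R: Z = R = 810 Ω
  C: Z = 1/(jωC) = -j/(ω·C) = 0 - j3979 Ω
Step 3 — Series combination: Z_total = R + C = 810 - j3979 Ω = 4060∠-78.5° Ω.

Z = 810 - j3979 Ω = 4060∠-78.5° Ω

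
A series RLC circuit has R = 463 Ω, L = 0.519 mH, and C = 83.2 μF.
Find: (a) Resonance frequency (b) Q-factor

Step 1 — Resonance condition Im(Z)=0 gives ω₀ = 1/√(LC).
Step 2 — ω₀ = 1/√(0.000519·8.32e-05) = 4812 rad/s.
Step 3 — f₀ = ω₀/(2π) = 765.9 Hz.
Step 4 — Series Q: Q = ω₀L/R = 4812·0.000519/463 = 0.005394.

(a) f₀ = 765.9 Hz  (b) Q = 0.005394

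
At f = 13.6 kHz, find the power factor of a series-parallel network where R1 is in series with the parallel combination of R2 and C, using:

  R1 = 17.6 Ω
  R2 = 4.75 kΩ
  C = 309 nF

Step 1 — Angular frequency: ω = 2π·f = 2π·1.36e+04 = 8.545e+04 rad/s.
Step 2 — Component impedances:
  R1: Z = R = 17.6 Ω
  R2: Z = R = 4750 Ω
  C: Z = 1/(jωC) = -j/(ω·C) = 0 - j37.87 Ω
Step 3 — Parallel branch: R2 || C = 1/(1/R2 + 1/C) = 0.3019 - j37.87 Ω.
Step 4 — Series with R1: Z_total = R1 + (R2 || C) = 17.9 - j37.87 Ω = 41.89∠-64.7° Ω.
Step 5 — Power factor: PF = cos(φ) = Re(Z)/|Z| = 17.902/41.888 = 0.4274.
Step 6 — Type: Im(Z) = -37.87 ⇒ leading (phase φ = -64.7°).

PF = 0.4274 (leading, φ = -64.7°)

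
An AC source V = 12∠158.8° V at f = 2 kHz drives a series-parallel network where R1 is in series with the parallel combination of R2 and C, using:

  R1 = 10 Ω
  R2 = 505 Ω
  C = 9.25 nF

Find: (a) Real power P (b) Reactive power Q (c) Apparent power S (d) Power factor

Step 1 — Angular frequency: ω = 2π·f = 2π·2000 = 1.257e+04 rad/s.
Step 2 — Component impedances:
  R1: Z = R = 10 Ω
  R2: Z = R = 505 Ω
  C: Z = 1/(jωC) = -j/(ω·C) = 0 - j8603 Ω
Step 3 — Parallel branch: R2 || C = 1/(1/R2 + 1/C) = 503.3 - j29.54 Ω.
Step 4 — Series with R1: Z_total = R1 + (R2 || C) = 513.3 - j29.54 Ω = 514.1∠-3.3° Ω.
Step 5 — Source phasor: V = 12∠158.8° V = -11.19 + j4.339 V.
Step 6 — Current: I = V / Z = -0.02221 + j0.007176 A = 0.02334∠162.1° A.
Step 7 — Complex power: S = V·I* = 0.2796 - j0.01609 VA.
Step 8 — Real power: P = Re(S) = 0.2796 W.
Step 9 — Reactive power: Q = Im(S) = -0.01609 VAR.
Step 10 — Apparent power: |S| = 0.2801 VA.
Step 11 — Power factor: PF = P/|S| = 0.9983 (leading).

(a) P = 0.2796 W  (b) Q = -0.01609 VAR  (c) S = 0.2801 VA  (d) PF = 0.9983 (leading)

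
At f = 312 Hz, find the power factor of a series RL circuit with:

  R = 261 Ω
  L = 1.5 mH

Step 1 — Angular frequency: ω = 2π·f = 2π·312 = 1960 rad/s.
Step 2 — Component impedances:
  R: Z = R = 261 Ω
  L: Z = jωL = j·1960·0.0015 = 0 + j2.941 Ω
Step 3 — Series combination: Z_total = R + L = 261 + j2.941 Ω = 261∠0.6° Ω.
Step 4 — Power factor: PF = cos(φ) = Re(Z)/|Z| = 261/261.02 = 0.9999.
Step 5 — Type: Im(Z) = 2.941 ⇒ lagging (phase φ = 0.6°).

PF = 0.9999 (lagging, φ = 0.6°)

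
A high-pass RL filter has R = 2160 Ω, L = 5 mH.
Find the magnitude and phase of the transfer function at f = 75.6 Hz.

Step 1 — Angular frequency: ω = 2π·75.6 = 475 rad/s.
Step 2 — Transfer function: H(jω) = jωL/(R + jωL).
Step 3 — Numerator jωL = j·2.375; denominator R + jωL = 2160 + j2.375.
Step 4 — H = 1.209e-06 + j0.0011.
Step 5 — Magnitude: |H| = 0.0011 (-59.2 dB); phase: φ = 89.9°.

|H| = 0.0011 (-59.2 dB), φ = 89.9°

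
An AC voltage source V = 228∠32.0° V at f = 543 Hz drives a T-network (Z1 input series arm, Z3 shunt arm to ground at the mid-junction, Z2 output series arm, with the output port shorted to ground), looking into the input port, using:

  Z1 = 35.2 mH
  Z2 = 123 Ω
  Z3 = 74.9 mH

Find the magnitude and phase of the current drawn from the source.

Step 1 — Angular frequency: ω = 2π·f = 2π·543 = 3412 rad/s.
Step 2 — Component impedances:
  Z1: Z = jωL = j·3412·0.0352 = 0 + j120.1 Ω
  Z2: Z = R = 123 Ω
  Z3: Z = jωL = j·3412·0.0749 = 0 + j255.5 Ω
Step 3 — With the output port shorted to ground, the output series arm Z2 runs from the junction to ground; the shunt arm Z3 also runs from the junction to ground. They appear in parallel: Z3 || Z2 = 99.86 + j48.07 Ω.
Step 4 — Series with input arm Z1: Z_in = Z1 + (Z3 || Z2) = 99.86 + j168.2 Ω = 195.6∠59.3° Ω.
Step 5 — Source phasor: V = 228∠32.0° V = 193.4 + j120.8 V.
Step 6 — Ohm's law: I = V / Z_total = (193.4 + j120.8) / (99.86 + j168.2) = 1.036 - j0.5346 A.
Step 7 — Convert to polar: |I| = 1.166 A, ∠I = -27.3°.

I = 1.166∠-27.3° A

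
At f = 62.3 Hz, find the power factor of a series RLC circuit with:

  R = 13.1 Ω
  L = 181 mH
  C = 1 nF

Step 1 — Angular frequency: ω = 2π·f = 2π·62.3 = 391.4 rad/s.
Step 2 — Component impedances:
  R: Z = R = 13.1 Ω
  L: Z = jωL = j·391.4·0.181 = 0 + j70.85 Ω
  C: Z = 1/(jωC) = -j/(ω·C) = 0 - j2.555e+06 Ω
Step 3 — Series combination: Z_total = R + L + C = 13.1 - j2.555e+06 Ω = 2.555e+06∠-90.0° Ω.
Step 4 — Power factor: PF = cos(φ) = Re(Z)/|Z| = 13.1/2.5546e+06 = 5.128e-06.
Step 5 — Type: Im(Z) = -2.555e+06 ⇒ leading (phase φ = -90.0°).

PF = 5.128e-06 (leading, φ = -90.0°)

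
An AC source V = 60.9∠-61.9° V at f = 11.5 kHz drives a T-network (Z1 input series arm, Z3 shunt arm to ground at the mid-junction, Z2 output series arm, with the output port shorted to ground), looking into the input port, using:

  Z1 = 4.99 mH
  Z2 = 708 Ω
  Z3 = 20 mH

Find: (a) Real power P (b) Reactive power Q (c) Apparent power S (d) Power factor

Step 1 — Angular frequency: ω = 2π·f = 2π·1.15e+04 = 7.226e+04 rad/s.
Step 2 — Component impedances:
  Z1: Z = jωL = j·7.226e+04·0.00499 = 0 + j360.6 Ω
  Z2: Z = R = 708 Ω
  Z3: Z = jωL = j·7.226e+04·0.02 = 0 + j1445 Ω
Step 3 — With the output port shorted to ground, the output series arm Z2 runs from the junction to ground; the shunt arm Z3 also runs from the junction to ground. They appear in parallel: Z3 || Z2 = 571 + j279.7 Ω.
Step 4 — Series with input arm Z1: Z_in = Z1 + (Z3 || Z2) = 571 + j640.3 Ω = 857.9∠48.3° Ω.
Step 5 — Source phasor: V = 60.9∠-61.9° V = 28.68 - j53.72 V.
Step 6 — Current: I = V / Z = -0.02448 - j0.06663 A = 0.07099∠-110.2° A.
Step 7 — Complex power: S = V·I* = 2.877 + j3.227 VA.
Step 8 — Real power: P = Re(S) = 2.877 W.
Step 9 — Reactive power: Q = Im(S) = 3.227 VAR.
Step 10 — Apparent power: |S| = 4.323 VA.
Step 11 — Power factor: PF = P/|S| = 0.6655 (lagging).

(a) P = 2.877 W  (b) Q = 3.227 VAR  (c) S = 4.323 VA  (d) PF = 0.6655 (lagging)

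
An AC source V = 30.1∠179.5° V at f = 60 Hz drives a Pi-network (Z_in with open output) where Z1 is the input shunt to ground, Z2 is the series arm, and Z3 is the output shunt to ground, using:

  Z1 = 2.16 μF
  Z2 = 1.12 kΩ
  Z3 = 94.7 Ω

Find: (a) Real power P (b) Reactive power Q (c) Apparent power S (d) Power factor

Step 1 — Angular frequency: ω = 2π·f = 2π·60 = 377 rad/s.
Step 2 — Component impedances:
  Z1: Z = 1/(jωC) = -j/(ω·C) = 0 - j1228 Ω
  Z2: Z = R = 1120 Ω
  Z3: Z = R = 94.7 Ω
Step 3 — With open output, the series arm Z2 and the output shunt Z3 appear in series to ground: Z2 + Z3 = 1215 Ω.
Step 4 — Parallel with input shunt Z1: Z_in = Z1 || (Z2 + Z3) = 614 - j607.3 Ω = 863.6∠-44.7° Ω.
Step 5 — Source phasor: V = 30.1∠179.5° V = -30.1 + j0.2627 V.
Step 6 — Current: I = V / Z = -0.02499 - j0.02429 A = 0.03485∠-135.8° A.
Step 7 — Complex power: S = V·I* = 0.7459 - j0.7378 VA.
Step 8 — Real power: P = Re(S) = 0.7459 W.
Step 9 — Reactive power: Q = Im(S) = -0.7378 VAR.
Step 10 — Apparent power: |S| = 1.049 VA.
Step 11 — Power factor: PF = P/|S| = 0.711 (leading).

(a) P = 0.7459 W  (b) Q = -0.7378 VAR  (c) S = 1.049 VA  (d) PF = 0.711 (leading)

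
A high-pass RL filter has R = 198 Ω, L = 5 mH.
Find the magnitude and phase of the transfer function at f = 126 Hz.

Step 1 — Angular frequency: ω = 2π·126 = 791.7 rad/s.
Step 2 — Transfer function: H(jω) = jωL/(R + jωL).
Step 3 — Numerator jωL = j·3.958; denominator R + jωL = 198 + j3.958.
Step 4 — H = 0.0003995 + j0.01998.
Step 5 — Magnitude: |H| = 0.01999 (-34.0 dB); phase: φ = 88.9°.

|H| = 0.01999 (-34.0 dB), φ = 88.9°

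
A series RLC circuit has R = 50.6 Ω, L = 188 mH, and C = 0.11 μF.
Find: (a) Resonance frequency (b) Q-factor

Step 1 — Resonance condition Im(Z)=0 gives ω₀ = 1/√(LC).
Step 2 — ω₀ = 1/√(0.188·1.1e-07) = 6954 rad/s.
Step 3 — f₀ = ω₀/(2π) = 1107 Hz.
Step 4 — Series Q: Q = ω₀L/R = 6954·0.188/50.6 = 25.84.

(a) f₀ = 1107 Hz  (b) Q = 25.84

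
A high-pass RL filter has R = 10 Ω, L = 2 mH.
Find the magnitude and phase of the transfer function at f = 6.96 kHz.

Step 1 — Angular frequency: ω = 2π·6960 = 4.373e+04 rad/s.
Step 2 — Transfer function: H(jω) = jωL/(R + jωL).
Step 3 — Numerator jωL = j·87.46; denominator R + jωL = 10 + j87.46.
Step 4 — H = 0.9871 + j0.1129.
Step 5 — Magnitude: |H| = 0.9935 (-0.1 dB); phase: φ = 6.5°.

|H| = 0.9935 (-0.1 dB), φ = 6.5°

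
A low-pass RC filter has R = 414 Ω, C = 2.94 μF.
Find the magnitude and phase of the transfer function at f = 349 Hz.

Step 1 — Angular frequency: ω = 2π·349 = 2193 rad/s.
Step 2 — Transfer function: H(jω) = 1/(1 + jωRC).
Step 3 — Denominator: 1 + jωRC = 1 + j·2193·414·2.94e-06 = 1 + j2.669.
Step 4 — H = 0.1231 - j0.3285.
Step 5 — Magnitude: |H| = 0.3509 (-9.1 dB); phase: φ = -69.5°.

|H| = 0.3509 (-9.1 dB), φ = -69.5°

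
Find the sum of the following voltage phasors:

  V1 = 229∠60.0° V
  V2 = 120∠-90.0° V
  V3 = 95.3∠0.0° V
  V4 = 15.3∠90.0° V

Step 1 — Convert each phasor to rectangular form:
  V1 = 229·(cos(60.0°) + j·sin(60.0°)) = 114.5 + j198.3 V
  V2 = 120·(cos(-90.0°) + j·sin(-90.0°)) = 0 - j120 V
  V3 = 95.3·(cos(0.0°) + j·sin(0.0°)) = 95.3 V
  V4 = 15.3·(cos(90.0°) + j·sin(90.0°)) = 0 + j15.3 V
Step 2 — Sum components: V_total = 209.8 + j93.62 V.
Step 3 — Convert to polar: |V_total| = 229.7 V, ∠V_total = 24.0°.

V_total = 229.7∠24.0° V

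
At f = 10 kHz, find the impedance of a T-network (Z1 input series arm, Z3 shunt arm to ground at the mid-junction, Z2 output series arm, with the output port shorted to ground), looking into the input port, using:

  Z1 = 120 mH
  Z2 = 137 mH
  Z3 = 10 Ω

Step 1 — Angular frequency: ω = 2π·f = 2π·1e+04 = 6.283e+04 rad/s.
Step 2 — Component impedances:
  Z1: Z = jωL = j·6.283e+04·0.12 = 0 + j7540 Ω
  Z2: Z = jωL = j·6.283e+04·0.137 = 0 + j8608 Ω
  Z3: Z = R = 10 Ω
Step 3 — With the output port shorted to ground, the output series arm Z2 runs from the junction to ground; the shunt arm Z3 also runs from the junction to ground. They appear in parallel: Z3 || Z2 = 10 + j0.01162 Ω.
Step 4 — Series with input arm Z1: Z_in = Z1 + (Z3 || Z2) = 10 + j7540 Ω = 7540∠89.9° Ω.

Z = 10 + j7540 Ω = 7540∠89.9° Ω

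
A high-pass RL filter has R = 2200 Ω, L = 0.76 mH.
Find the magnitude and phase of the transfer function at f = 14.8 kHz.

Step 1 — Angular frequency: ω = 2π·1.48e+04 = 9.299e+04 rad/s.
Step 2 — Transfer function: H(jω) = jωL/(R + jωL).
Step 3 — Numerator jωL = j·70.67; denominator R + jωL = 2200 + j70.67.
Step 4 — H = 0.001031 + j0.03209.
Step 5 — Magnitude: |H| = 0.03211 (-29.9 dB); phase: φ = 88.2°.

|H| = 0.03211 (-29.9 dB), φ = 88.2°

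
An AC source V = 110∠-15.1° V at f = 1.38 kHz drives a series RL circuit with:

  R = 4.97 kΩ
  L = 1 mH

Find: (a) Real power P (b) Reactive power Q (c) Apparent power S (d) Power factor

Step 1 — Angular frequency: ω = 2π·f = 2π·1380 = 8671 rad/s.
Step 2 — Component impedances:
  R: Z = R = 4970 Ω
  L: Z = jωL = j·8671·0.001 = 0 + j8.671 Ω
Step 3 — Series combination: Z_total = R + L = 4970 + j8.671 Ω = 4970∠0.1° Ω.
Step 4 — Source phasor: V = 110∠-15.1° V = 106.2 - j28.66 V.
Step 5 — Current: I = V / Z = 0.02136 - j0.005803 A = 0.02213∠-15.2° A.
Step 6 — Complex power: S = V·I* = 2.435 + j0.004247 VA.
Step 7 — Real power: P = Re(S) = 2.435 W.
Step 8 — Reactive power: Q = Im(S) = 0.004247 VAR.
Step 9 — Apparent power: |S| = 2.435 VA.
Step 10 — Power factor: PF = P/|S| = 1 (lagging).

(a) P = 2.435 W  (b) Q = 0.004247 VAR  (c) S = 2.435 VA  (d) PF = 1 (lagging)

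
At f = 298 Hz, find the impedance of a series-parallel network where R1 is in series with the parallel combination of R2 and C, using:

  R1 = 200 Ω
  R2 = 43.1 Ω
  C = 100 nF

Step 1 — Angular frequency: ω = 2π·f = 2π·298 = 1872 rad/s.
Step 2 — Component impedances:
  R1: Z = R = 200 Ω
  R2: Z = R = 43.1 Ω
  C: Z = 1/(jωC) = -j/(ω·C) = 0 - j5341 Ω
Step 3 — Parallel branch: R2 || C = 1/(1/R2 + 1/C) = 43.1 - j0.3478 Ω.
Step 4 — Series with R1: Z_total = R1 + (R2 || C) = 243.1 - j0.3478 Ω = 243.1∠-0.1° Ω.

Z = 243.1 - j0.3478 Ω = 243.1∠-0.1° Ω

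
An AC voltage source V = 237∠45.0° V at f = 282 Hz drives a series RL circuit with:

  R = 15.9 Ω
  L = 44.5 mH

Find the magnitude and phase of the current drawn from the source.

Step 1 — Angular frequency: ω = 2π·f = 2π·282 = 1772 rad/s.
Step 2 — Component impedances:
  R: Z = R = 15.9 Ω
  L: Z = jωL = j·1772·0.0445 = 0 + j78.85 Ω
Step 3 — Series combination: Z_total = R + L = 15.9 + j78.85 Ω = 80.43∠78.6° Ω.
Step 4 — Source phasor: V = 237∠45.0° V = 167.6 + j167.6 V.
Step 5 — Ohm's law: I = V / Z_total = (167.6 + j167.6) / (15.9 + j78.85) = 2.454 - j1.631 A.
Step 6 — Convert to polar: |I| = 2.946 A, ∠I = -33.6°.

I = 2.946∠-33.6° A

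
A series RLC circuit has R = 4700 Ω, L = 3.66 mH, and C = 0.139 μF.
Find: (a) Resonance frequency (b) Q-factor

Step 1 — Resonance condition Im(Z)=0 gives ω₀ = 1/√(LC).
Step 2 — ω₀ = 1/√(0.00366·1.39e-07) = 4.434e+04 rad/s.
Step 3 — f₀ = ω₀/(2π) = 7056 Hz.
Step 4 — Series Q: Q = ω₀L/R = 4.434e+04·0.00366/4700 = 0.03453.

(a) f₀ = 7056 Hz  (b) Q = 0.03453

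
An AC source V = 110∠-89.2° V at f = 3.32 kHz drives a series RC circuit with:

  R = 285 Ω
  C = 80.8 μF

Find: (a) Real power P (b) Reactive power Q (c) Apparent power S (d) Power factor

Step 1 — Angular frequency: ω = 2π·f = 2π·3320 = 2.086e+04 rad/s.
Step 2 — Component impedances:
  R: Z = R = 285 Ω
  C: Z = 1/(jωC) = -j/(ω·C) = 0 - j0.5933 Ω
Step 3 — Series combination: Z_total = R + C = 285 - j0.5933 Ω = 285∠-0.1° Ω.
Step 4 — Source phasor: V = 110∠-89.2° V = 1.536 - j110 V.
Step 5 — Current: I = V / Z = 0.006192 - j0.3859 A = 0.386∠-89.1° A.
Step 6 — Complex power: S = V·I* = 42.46 - j0.08838 VA.
Step 7 — Real power: P = Re(S) = 42.46 W.
Step 8 — Reactive power: Q = Im(S) = -0.08838 VAR.
Step 9 — Apparent power: |S| = 42.46 VA.
Step 10 — Power factor: PF = P/|S| = 1 (leading).

(a) P = 42.46 W  (b) Q = -0.08838 VAR  (c) S = 42.46 VA  (d) PF = 1 (leading)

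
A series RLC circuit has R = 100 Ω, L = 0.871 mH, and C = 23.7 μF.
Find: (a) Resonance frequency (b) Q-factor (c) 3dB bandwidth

Step 1 — Resonance: ω₀ = 1/√(LC) = 1/√(0.000871·2.37e-05) = 6960 rad/s.
Step 2 — f₀ = ω₀/(2π) = 1108 Hz.
Step 3 — Series Q: Q = ω₀L/R = 6960·0.000871/100 = 0.06062.
Step 4 — Bandwidth: Δω = ω₀/Q = 1.148e+05 rad/s; BW = Δω/(2π) = 1.827e+04 Hz.

(a) f₀ = 1108 Hz  (b) Q = 0.06062  (c) BW = 1.827e+04 Hz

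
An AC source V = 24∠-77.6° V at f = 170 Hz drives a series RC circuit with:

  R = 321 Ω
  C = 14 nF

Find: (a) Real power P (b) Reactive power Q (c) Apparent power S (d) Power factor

Step 1 — Angular frequency: ω = 2π·f = 2π·170 = 1068 rad/s.
Step 2 — Component impedances:
  R: Z = R = 321 Ω
  C: Z = 1/(jωC) = -j/(ω·C) = 0 - j6.687e+04 Ω
Step 3 — Series combination: Z_total = R + C = 321 - j6.687e+04 Ω = 6.687e+04∠-89.7° Ω.
Step 4 — Source phasor: V = 24∠-77.6° V = 5.154 - j23.44 V.
Step 5 — Current: I = V / Z = 0.0003509 + j7.538e-05 A = 0.0003589∠12.1° A.
Step 6 — Complex power: S = V·I* = 4.135e-05 - j0.008613 VA.
Step 7 — Real power: P = Re(S) = 4.135e-05 W.
Step 8 — Reactive power: Q = Im(S) = -0.008613 VAR.
Step 9 — Apparent power: |S| = 0.008613 VA.
Step 10 — Power factor: PF = P/|S| = 0.0048 (leading).

(a) P = 4.135e-05 W  (b) Q = -0.008613 VAR  (c) S = 0.008613 VA  (d) PF = 0.0048 (leading)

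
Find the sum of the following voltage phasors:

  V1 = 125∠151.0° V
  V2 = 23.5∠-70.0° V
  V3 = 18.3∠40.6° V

Step 1 — Convert each phasor to rectangular form:
  V1 = 125·(cos(151.0°) + j·sin(151.0°)) = -109.3 + j60.6 V
  V2 = 23.5·(cos(-70.0°) + j·sin(-70.0°)) = 8.037 - j22.08 V
  V3 = 18.3·(cos(40.6°) + j·sin(40.6°)) = 13.89 + j11.91 V
Step 2 — Sum components: V_total = -87.4 + j50.43 V.
Step 3 — Convert to polar: |V_total| = 100.9 V, ∠V_total = 150.0°.

V_total = 100.9∠150.0° V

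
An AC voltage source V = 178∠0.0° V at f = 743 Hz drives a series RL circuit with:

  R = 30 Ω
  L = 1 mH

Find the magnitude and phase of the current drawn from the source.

Step 1 — Angular frequency: ω = 2π·f = 2π·743 = 4668 rad/s.
Step 2 — Component impedances:
  R: Z = R = 30 Ω
  L: Z = jωL = j·4668·0.001 = 0 + j4.668 Ω
Step 3 — Series combination: Z_total = R + L = 30 + j4.668 Ω = 30.36∠8.8° Ω.
Step 4 — Source phasor: V = 178∠0.0° V = 178 V.
Step 5 — Ohm's law: I = V / Z_total = (178) / (30 + j4.668) = 5.793 - j0.9015 A.
Step 6 — Convert to polar: |I| = 5.863 A, ∠I = -8.8°.

I = 5.863∠-8.8° A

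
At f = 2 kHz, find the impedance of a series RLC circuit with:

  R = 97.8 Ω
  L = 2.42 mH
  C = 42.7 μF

Step 1 — Angular frequency: ω = 2π·f = 2π·2000 = 1.257e+04 rad/s.
Step 2 — Component impedances:
  R: Z = R = 97.8 Ω
  L: Z = jωL = j·1.257e+04·0.00242 = 0 + j30.41 Ω
  C: Z = 1/(jωC) = -j/(ω·C) = 0 - j1.864 Ω
Step 3 — Series combination: Z_total = R + L + C = 97.8 + j28.55 Ω = 101.9∠16.3° Ω.

Z = 97.8 + j28.55 Ω = 101.9∠16.3° Ω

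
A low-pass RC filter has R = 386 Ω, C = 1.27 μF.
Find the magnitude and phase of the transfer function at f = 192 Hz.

Step 1 — Angular frequency: ω = 2π·192 = 1206 rad/s.
Step 2 — Transfer function: H(jω) = 1/(1 + jωRC).
Step 3 — Denominator: 1 + jωRC = 1 + j·1206·386·1.27e-06 = 1 + j0.5914.
Step 4 — H = 0.7409 - j0.4381.
Step 5 — Magnitude: |H| = 0.8607 (-1.3 dB); phase: φ = -30.6°.

|H| = 0.8607 (-1.3 dB), φ = -30.6°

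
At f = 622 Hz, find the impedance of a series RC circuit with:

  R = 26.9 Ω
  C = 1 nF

Step 1 — Angular frequency: ω = 2π·f = 2π·622 = 3908 rad/s.
Step 2 — Component impedances:
  R: Z = R = 26.9 Ω
  C: Z = 1/(jωC) = -j/(ω·C) = 0 - j2.559e+05 Ω
Step 3 — Series combination: Z_total = R + C = 26.9 - j2.559e+05 Ω = 2.559e+05∠-90.0° Ω.

Z = 26.9 - j2.559e+05 Ω = 2.559e+05∠-90.0° Ω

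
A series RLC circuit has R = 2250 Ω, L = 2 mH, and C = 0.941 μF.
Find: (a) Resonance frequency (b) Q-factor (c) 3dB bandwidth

Step 1 — Resonance: ω₀ = 1/√(LC) = 1/√(0.002·9.41e-07) = 2.305e+04 rad/s.
Step 2 — f₀ = ω₀/(2π) = 3669 Hz.
Step 3 — Series Q: Q = ω₀L/R = 2.305e+04·0.002/2250 = 0.02049.
Step 4 — Bandwidth: Δω = ω₀/Q = 1.125e+06 rad/s; BW = Δω/(2π) = 1.79e+05 Hz.

(a) f₀ = 3669 Hz  (b) Q = 0.02049  (c) BW = 1.79e+05 Hz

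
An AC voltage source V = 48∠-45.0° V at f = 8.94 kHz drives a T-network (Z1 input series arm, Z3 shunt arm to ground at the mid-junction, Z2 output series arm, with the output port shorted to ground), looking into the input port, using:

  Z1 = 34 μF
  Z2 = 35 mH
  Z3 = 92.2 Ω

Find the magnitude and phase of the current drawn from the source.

Step 1 — Angular frequency: ω = 2π·f = 2π·8940 = 5.617e+04 rad/s.
Step 2 — Component impedances:
  Z1: Z = 1/(jωC) = -j/(ω·C) = 0 - j0.5236 Ω
  Z2: Z = jωL = j·5.617e+04·0.035 = 0 + j1966 Ω
  Z3: Z = R = 92.2 Ω
Step 3 — With the output port shorted to ground, the output series arm Z2 runs from the junction to ground; the shunt arm Z3 also runs from the junction to ground. They appear in parallel: Z3 || Z2 = 92 + j4.314 Ω.
Step 4 — Series with input arm Z1: Z_in = Z1 + (Z3 || Z2) = 92 + j3.791 Ω = 92.08∠2.4° Ω.
Step 5 — Source phasor: V = 48∠-45.0° V = 33.94 - j33.94 V.
Step 6 — Ohm's law: I = V / Z_total = (33.94 - j33.94) / (92 + j3.791) = 0.3531 - j0.3835 A.
Step 7 — Convert to polar: |I| = 0.5213 A, ∠I = -47.4°.

I = 0.5213∠-47.4° A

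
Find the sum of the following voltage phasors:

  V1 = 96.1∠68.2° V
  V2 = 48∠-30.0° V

Step 1 — Convert each phasor to rectangular form:
  V1 = 96.1·(cos(68.2°) + j·sin(68.2°)) = 35.69 + j89.23 V
  V2 = 48·(cos(-30.0°) + j·sin(-30.0°)) = 41.57 - j24 V
Step 2 — Sum components: V_total = 77.26 + j65.23 V.
Step 3 — Convert to polar: |V_total| = 101.1 V, ∠V_total = 40.2°.

V_total = 101.1∠40.2° V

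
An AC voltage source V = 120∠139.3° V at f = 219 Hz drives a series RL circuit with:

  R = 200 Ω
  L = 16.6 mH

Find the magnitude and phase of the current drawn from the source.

Step 1 — Angular frequency: ω = 2π·f = 2π·219 = 1376 rad/s.
Step 2 — Component impedances:
  R: Z = R = 200 Ω
  L: Z = jωL = j·1376·0.0166 = 0 + j22.84 Ω
Step 3 — Series combination: Z_total = R + L = 200 + j22.84 Ω = 201.3∠6.5° Ω.
Step 4 — Source phasor: V = 120∠139.3° V = -90.98 + j78.25 V.
Step 5 — Ohm's law: I = V / Z_total = (-90.98 + j78.25) / (200 + j22.84) = -0.4049 + j0.4375 A.
Step 6 — Convert to polar: |I| = 0.5961 A, ∠I = 132.8°.

I = 0.5961∠132.8° A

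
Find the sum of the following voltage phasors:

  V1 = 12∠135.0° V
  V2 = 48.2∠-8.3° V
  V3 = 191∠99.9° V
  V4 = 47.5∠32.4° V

Step 1 — Convert each phasor to rectangular form:
  V1 = 12·(cos(135.0°) + j·sin(135.0°)) = -8.485 + j8.485 V
  V2 = 48.2·(cos(-8.3°) + j·sin(-8.3°)) = 47.7 - j6.958 V
  V3 = 191·(cos(99.9°) + j·sin(99.9°)) = -32.84 + j188.2 V
  V4 = 47.5·(cos(32.4°) + j·sin(32.4°)) = 40.11 + j25.45 V
Step 2 — Sum components: V_total = 46.48 + j215.1 V.
Step 3 — Convert to polar: |V_total| = 220.1 V, ∠V_total = 77.8°.

V_total = 220.1∠77.8° V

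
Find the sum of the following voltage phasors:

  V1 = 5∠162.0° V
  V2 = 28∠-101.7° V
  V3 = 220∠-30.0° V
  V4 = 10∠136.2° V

Step 1 — Convert each phasor to rectangular form:
  V1 = 5·(cos(162.0°) + j·sin(162.0°)) = -4.755 + j1.545 V
  V2 = 28·(cos(-101.7°) + j·sin(-101.7°)) = -5.678 - j27.42 V
  V3 = 220·(cos(-30.0°) + j·sin(-30.0°)) = 190.5 - j110 V
  V4 = 10·(cos(136.2°) + j·sin(136.2°)) = -7.218 + j6.921 V
Step 2 — Sum components: V_total = 172.9 - j129 V.
Step 3 — Convert to polar: |V_total| = 215.7 V, ∠V_total = -36.7°.

V_total = 215.7∠-36.7° V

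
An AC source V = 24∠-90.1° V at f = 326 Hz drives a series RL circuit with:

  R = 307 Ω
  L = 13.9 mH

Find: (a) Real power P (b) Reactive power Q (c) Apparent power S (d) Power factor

Step 1 — Angular frequency: ω = 2π·f = 2π·326 = 2048 rad/s.
Step 2 — Component impedances:
  R: Z = R = 307 Ω
  L: Z = jωL = j·2048·0.0139 = 0 + j28.47 Ω
Step 3 — Series combination: Z_total = R + L = 307 + j28.47 Ω = 308.3∠5.3° Ω.
Step 4 — Source phasor: V = 24∠-90.1° V = -0.04189 - j24 V.
Step 5 — Current: I = V / Z = -0.007324 - j0.0775 A = 0.07784∠-95.4° A.
Step 6 — Complex power: S = V·I* = 1.86 + j0.1725 VA.
Step 7 — Real power: P = Re(S) = 1.86 W.
Step 8 — Reactive power: Q = Im(S) = 0.1725 VAR.
Step 9 — Apparent power: |S| = 1.868 VA.
Step 10 — Power factor: PF = P/|S| = 0.9957 (lagging).

(a) P = 1.86 W  (b) Q = 0.1725 VAR  (c) S = 1.868 VA  (d) PF = 0.9957 (lagging)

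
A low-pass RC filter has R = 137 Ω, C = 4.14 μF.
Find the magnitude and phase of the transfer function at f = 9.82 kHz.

Step 1 — Angular frequency: ω = 2π·9820 = 6.17e+04 rad/s.
Step 2 — Transfer function: H(jω) = 1/(1 + jωRC).
Step 3 — Denominator: 1 + jωRC = 1 + j·6.17e+04·137·4.14e-06 = 1 + j35.
Step 4 — H = 0.0008159 - j0.02855.
Step 5 — Magnitude: |H| = 0.02856 (-30.9 dB); phase: φ = -88.4°.

|H| = 0.02856 (-30.9 dB), φ = -88.4°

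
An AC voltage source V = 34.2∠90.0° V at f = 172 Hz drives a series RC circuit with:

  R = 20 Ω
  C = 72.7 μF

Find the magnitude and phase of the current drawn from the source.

Step 1 — Angular frequency: ω = 2π·f = 2π·172 = 1081 rad/s.
Step 2 — Component impedances:
  R: Z = R = 20 Ω
  C: Z = 1/(jωC) = -j/(ω·C) = 0 - j12.73 Ω
Step 3 — Series combination: Z_total = R + C = 20 - j12.73 Ω = 23.71∠-32.5° Ω.
Step 4 — Source phasor: V = 34.2∠90.0° V = 0 + j34.2 V.
Step 5 — Ohm's law: I = V / Z_total = (0 + j34.2) / (20 - j12.73) = -0.7745 + j1.217 A.
Step 6 — Convert to polar: |I| = 1.443 A, ∠I = 122.5°.

I = 1.443∠122.5° A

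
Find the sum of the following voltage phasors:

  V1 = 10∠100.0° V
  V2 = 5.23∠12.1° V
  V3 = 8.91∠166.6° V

Step 1 — Convert each phasor to rectangular form:
  V1 = 10·(cos(100.0°) + j·sin(100.0°)) = -1.736 + j9.848 V
  V2 = 5.23·(cos(12.1°) + j·sin(12.1°)) = 5.114 + j1.096 V
  V3 = 8.91·(cos(166.6°) + j·sin(166.6°)) = -8.667 + j2.065 V
Step 2 — Sum components: V_total = -5.29 + j13.01 V.
Step 3 — Convert to polar: |V_total| = 14.04 V, ∠V_total = 112.1°.

V_total = 14.04∠112.1° V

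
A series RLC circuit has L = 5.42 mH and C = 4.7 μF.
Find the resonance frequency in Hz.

Step 1 — Resonance condition Im(Z)=0 gives ω₀ = 1/√(LC).
Step 2 — ω₀ = 1/√(0.00542·4.7e-06) = 6265 rad/s.
Step 3 — f₀ = ω₀/(2π) = 997.2 Hz.

f₀ = 997.2 Hz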